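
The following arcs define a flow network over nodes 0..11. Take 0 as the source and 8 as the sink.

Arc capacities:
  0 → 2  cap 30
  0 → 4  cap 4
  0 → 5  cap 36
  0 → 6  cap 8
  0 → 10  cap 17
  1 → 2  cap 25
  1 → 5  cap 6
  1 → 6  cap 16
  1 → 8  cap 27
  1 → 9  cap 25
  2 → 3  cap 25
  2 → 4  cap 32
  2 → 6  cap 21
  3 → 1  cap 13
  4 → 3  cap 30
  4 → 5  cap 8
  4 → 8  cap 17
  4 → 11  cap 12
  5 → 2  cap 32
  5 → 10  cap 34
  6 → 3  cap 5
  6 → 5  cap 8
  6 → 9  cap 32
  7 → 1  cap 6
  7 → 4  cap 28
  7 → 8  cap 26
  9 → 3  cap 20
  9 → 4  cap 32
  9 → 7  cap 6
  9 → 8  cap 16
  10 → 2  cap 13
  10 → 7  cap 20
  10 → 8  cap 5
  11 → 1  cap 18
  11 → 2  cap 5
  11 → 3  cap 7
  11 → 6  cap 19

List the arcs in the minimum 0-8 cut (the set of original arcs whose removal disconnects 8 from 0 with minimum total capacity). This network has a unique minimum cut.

augment #1: 0→4→8 push 4
augment #2: 0→10→8 push 5
augment #3: 0→2→4→8 push 13
augment #4: 0→6→9→8 push 8
augment #5: 0→10→7→8 push 12
augment #6: 0→2→3→1→8 push 13
augment #7: 0→2→6→9→8 push 4
augment #8: 0→5→10→7→8 push 8
augment #9: 0→5→2→6→9→8 push 4
augment #10: 0→5→2→4→11→1→8 push 12
augment #11: 0→5→2→6→9→7→8 push 6
max flow = 89; residual-reachable set from 0 gives S-side
cut edges (S→T): {(3,1), (4,8), (4,11), (9,7), (9,8), (10,7), (10,8)} total cap 89

Min-cut arcs: {(3,1), (4,8), (4,11), (9,7), (9,8), (10,7), (10,8)} (total capacity 89)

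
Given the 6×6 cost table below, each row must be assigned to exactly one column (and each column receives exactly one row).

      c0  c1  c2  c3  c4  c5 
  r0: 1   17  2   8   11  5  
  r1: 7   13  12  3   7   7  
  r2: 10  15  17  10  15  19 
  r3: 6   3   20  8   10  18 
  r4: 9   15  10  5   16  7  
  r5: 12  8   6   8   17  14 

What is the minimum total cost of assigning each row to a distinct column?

optimal assignment: row0→col0 (cost 1), row1→col4 (cost 7), row2→col3 (cost 10), row3→col1 (cost 3), row4→col5 (cost 7), row5→col2 (cost 6)
total = 1 + 7 + 10 + 3 + 7 + 6 = 34

Minimum assignment cost: 34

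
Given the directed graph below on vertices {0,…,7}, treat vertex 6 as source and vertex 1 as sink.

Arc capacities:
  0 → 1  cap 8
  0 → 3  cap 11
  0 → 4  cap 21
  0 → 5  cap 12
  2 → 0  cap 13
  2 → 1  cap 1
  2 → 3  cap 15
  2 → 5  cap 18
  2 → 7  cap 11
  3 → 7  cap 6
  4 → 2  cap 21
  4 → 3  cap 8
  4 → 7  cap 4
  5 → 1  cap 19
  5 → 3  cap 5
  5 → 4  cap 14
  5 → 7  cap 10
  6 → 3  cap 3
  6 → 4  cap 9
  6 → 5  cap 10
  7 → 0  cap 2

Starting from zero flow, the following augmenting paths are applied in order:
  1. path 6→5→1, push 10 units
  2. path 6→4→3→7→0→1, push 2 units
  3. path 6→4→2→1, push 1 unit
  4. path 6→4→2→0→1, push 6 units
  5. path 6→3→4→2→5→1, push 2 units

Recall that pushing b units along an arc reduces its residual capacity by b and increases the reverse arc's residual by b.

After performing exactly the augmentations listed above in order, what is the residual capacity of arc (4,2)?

Residual capacity of (4,2): 12

after path 1 (6→5→1, push 10): res(4,2)=21
after path 2 (6→4→3→7→0→1, push 2): res(4,2)=21
after path 3 (6→4→2→1, push 1): res(4,2)=20
after path 4 (6→4→2→0→1, push 6): res(4,2)=14
after path 5 (6→3→4→2→5→1, push 2): res(4,2)=12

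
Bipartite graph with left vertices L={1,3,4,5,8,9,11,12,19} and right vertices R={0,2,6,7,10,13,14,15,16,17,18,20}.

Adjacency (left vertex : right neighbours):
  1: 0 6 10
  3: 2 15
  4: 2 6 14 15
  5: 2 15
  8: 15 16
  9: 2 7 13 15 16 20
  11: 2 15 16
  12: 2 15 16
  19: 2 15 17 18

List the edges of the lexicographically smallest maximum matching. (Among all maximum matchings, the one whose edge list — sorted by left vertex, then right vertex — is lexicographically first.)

Lex-smallest maximum matching: {(1,0), (3,2), (4,6), (5,15), (8,16), (9,7), (19,17)}

|M| = 7 (so the lex-smallest maximum matching has 7 edges)
process left vertices in ascending order; for each, take the smallest-labelled available neighbour that still permits 7 edges overall, or leave it unmatched if none does
lex-smallest matching: {1-0, 3-2, 4-6, 5-15, 8-16, 9-7, 19-17}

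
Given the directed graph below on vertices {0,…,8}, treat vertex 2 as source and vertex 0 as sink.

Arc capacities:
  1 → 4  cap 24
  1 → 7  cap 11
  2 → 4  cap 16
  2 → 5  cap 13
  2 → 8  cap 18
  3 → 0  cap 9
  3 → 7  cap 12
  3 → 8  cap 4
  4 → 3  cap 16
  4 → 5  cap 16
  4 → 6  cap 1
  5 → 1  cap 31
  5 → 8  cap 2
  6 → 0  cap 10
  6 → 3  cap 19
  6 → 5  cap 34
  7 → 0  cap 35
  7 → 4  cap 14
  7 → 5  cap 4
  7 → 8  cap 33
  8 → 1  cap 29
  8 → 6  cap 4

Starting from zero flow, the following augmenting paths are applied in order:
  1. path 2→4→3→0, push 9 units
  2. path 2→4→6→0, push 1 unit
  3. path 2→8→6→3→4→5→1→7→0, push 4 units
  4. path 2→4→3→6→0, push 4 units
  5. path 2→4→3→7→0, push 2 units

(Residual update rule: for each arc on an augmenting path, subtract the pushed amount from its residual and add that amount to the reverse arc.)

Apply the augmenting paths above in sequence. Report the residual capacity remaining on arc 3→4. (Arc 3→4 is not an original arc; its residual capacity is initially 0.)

after path 1 (2→4→3→0, push 9): res(3,4)=9
after path 2 (2→4→6→0, push 1): res(3,4)=9
after path 3 (2→8→6→3→4→5→1→7→0, push 4): res(3,4)=5
after path 4 (2→4→3→6→0, push 4): res(3,4)=9
after path 5 (2→4→3→7→0, push 2): res(3,4)=11

Residual capacity of (3,4): 11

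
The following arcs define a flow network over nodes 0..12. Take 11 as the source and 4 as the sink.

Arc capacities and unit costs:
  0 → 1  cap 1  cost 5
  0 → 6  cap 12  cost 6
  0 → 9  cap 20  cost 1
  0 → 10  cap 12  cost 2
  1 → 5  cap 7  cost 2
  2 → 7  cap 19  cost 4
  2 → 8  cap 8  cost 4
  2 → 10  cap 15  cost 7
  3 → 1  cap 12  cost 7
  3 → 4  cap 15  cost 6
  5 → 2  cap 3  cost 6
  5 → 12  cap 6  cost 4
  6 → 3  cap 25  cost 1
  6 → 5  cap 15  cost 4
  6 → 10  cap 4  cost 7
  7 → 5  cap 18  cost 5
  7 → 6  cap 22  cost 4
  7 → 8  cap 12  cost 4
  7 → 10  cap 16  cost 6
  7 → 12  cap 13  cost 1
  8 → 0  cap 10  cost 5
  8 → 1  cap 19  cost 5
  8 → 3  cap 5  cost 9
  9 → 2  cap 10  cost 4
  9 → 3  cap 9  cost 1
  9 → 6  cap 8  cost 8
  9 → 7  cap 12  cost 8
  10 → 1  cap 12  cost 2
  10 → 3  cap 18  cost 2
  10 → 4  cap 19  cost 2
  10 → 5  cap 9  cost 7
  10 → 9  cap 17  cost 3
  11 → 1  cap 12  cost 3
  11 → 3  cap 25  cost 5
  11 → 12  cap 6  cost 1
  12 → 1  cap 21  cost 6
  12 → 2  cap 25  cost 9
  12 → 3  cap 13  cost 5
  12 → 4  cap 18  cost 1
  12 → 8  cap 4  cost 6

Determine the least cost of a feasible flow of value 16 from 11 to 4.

shortest-cost path #1: 11→12→4 push 6 @ unit cost 2 (adds 12)
shortest-cost path #2: 11→1→5→12→4 push 6 @ unit cost 10 (adds 60)
shortest-cost path #3: 11→3→4 push 4 @ unit cost 11 (adds 44)
total cost = 116

Minimum cost for 16 units: 116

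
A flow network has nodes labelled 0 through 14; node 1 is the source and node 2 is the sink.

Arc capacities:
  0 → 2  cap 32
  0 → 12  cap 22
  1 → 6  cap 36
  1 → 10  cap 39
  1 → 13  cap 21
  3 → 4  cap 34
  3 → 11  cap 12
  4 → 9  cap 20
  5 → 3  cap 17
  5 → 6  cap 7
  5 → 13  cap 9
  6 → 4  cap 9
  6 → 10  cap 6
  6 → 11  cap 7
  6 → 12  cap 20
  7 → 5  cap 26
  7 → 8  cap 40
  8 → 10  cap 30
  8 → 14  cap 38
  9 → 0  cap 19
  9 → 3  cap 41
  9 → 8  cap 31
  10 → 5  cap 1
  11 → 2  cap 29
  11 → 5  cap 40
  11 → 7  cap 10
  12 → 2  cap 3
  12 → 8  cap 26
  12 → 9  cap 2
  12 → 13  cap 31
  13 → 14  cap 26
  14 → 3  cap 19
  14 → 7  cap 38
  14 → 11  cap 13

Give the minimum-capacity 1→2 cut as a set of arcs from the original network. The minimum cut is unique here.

Min-cut arcs: {(9,0), (11,2), (12,2)} (total capacity 51)

augment #1: 1→6→11→2 push 7
augment #2: 1→6→12→2 push 3
augment #3: 1→13→14→11→2 push 13
augment #4: 1→6→4→9→0→2 push 9
augment #5: 1→6→12→9→0→2 push 2
augment #6: 1→10→5→3→11→2 push 1
augment #7: 1→13→14→3→11→2 push 8
augment #8: 1→6→12→8→14→3→4→9→0→2 push 8
max flow = 51; residual-reachable set from 1 gives S-side
cut edges (S→T): {(9,0), (11,2), (12,2)} total cap 51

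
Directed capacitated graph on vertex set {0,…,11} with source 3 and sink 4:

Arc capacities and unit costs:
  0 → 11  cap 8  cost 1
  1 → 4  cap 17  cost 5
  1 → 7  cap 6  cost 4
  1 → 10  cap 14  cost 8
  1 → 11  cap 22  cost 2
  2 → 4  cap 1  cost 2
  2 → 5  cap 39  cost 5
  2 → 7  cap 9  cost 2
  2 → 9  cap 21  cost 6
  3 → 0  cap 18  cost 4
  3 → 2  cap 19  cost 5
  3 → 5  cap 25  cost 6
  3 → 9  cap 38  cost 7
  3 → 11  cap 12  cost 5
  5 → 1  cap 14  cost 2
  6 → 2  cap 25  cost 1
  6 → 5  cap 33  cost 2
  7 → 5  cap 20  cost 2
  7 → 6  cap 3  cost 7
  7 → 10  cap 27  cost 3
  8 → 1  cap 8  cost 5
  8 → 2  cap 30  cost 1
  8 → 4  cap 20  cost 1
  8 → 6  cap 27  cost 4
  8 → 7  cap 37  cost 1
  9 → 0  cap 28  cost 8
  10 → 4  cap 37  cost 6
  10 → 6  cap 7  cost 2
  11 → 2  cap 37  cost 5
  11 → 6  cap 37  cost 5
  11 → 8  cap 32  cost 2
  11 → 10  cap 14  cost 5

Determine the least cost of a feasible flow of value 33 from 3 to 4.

shortest-cost path #1: 3→2→4 push 1 @ unit cost 7 (adds 7)
shortest-cost path #2: 3→11→8→4 push 12 @ unit cost 8 (adds 96)
shortest-cost path #3: 3→0→11→8→4 push 8 @ unit cost 8 (adds 64)
shortest-cost path #4: 3→5→1→4 push 12 @ unit cost 13 (adds 156)
total cost = 323

Minimum cost for 33 units: 323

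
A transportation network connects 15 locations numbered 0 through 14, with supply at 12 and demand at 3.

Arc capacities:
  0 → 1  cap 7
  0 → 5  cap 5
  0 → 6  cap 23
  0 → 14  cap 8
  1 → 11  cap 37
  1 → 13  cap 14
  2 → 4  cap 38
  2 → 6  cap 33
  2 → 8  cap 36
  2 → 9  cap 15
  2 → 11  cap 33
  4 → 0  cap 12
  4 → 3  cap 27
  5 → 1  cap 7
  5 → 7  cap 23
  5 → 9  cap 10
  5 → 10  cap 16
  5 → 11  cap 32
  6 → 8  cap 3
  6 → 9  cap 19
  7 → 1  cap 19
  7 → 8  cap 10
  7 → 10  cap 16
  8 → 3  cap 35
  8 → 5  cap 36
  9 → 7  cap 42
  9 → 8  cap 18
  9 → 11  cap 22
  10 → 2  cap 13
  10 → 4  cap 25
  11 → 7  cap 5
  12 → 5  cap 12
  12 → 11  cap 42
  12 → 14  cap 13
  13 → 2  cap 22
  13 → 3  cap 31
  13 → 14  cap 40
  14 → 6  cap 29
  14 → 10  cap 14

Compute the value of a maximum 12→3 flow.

augment #1: 12→5→1→13→3 bottleneck 7, total now 7
augment #2: 12→5→7→8→3 bottleneck 5, total now 12
augment #3: 12→11→7→8→3 bottleneck 5, total now 17
augment #4: 12→14→6→8→3 bottleneck 3, total now 20
augment #5: 12→14→10→4→3 bottleneck 10, total now 30

Maximum flow value: 30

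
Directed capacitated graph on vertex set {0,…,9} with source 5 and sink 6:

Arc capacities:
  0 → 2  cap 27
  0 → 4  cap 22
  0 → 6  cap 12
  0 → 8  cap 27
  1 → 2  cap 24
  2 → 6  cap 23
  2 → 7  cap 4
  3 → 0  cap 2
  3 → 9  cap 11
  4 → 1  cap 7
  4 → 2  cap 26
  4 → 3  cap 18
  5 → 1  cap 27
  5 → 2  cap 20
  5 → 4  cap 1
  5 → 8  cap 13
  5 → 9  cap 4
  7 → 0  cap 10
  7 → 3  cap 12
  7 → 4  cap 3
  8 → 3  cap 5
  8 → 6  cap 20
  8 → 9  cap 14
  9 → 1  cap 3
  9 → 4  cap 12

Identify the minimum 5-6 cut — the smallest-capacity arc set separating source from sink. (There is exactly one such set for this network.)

Min-cut arcs: {(2,6), (2,7), (3,0), (5,8)} (total capacity 42)

augment #1: 5→2→6 push 20
augment #2: 5→8→6 push 13
augment #3: 5→1→2→6 push 3
augment #4: 5→4→3→0→6 push 1
augment #5: 5→1→2→7→0→6 push 4
augment #6: 5→9→4→3→0→6 push 1
max flow = 42; residual-reachable set from 5 gives S-side
cut edges (S→T): {(2,6), (2,7), (3,0), (5,8)} total cap 42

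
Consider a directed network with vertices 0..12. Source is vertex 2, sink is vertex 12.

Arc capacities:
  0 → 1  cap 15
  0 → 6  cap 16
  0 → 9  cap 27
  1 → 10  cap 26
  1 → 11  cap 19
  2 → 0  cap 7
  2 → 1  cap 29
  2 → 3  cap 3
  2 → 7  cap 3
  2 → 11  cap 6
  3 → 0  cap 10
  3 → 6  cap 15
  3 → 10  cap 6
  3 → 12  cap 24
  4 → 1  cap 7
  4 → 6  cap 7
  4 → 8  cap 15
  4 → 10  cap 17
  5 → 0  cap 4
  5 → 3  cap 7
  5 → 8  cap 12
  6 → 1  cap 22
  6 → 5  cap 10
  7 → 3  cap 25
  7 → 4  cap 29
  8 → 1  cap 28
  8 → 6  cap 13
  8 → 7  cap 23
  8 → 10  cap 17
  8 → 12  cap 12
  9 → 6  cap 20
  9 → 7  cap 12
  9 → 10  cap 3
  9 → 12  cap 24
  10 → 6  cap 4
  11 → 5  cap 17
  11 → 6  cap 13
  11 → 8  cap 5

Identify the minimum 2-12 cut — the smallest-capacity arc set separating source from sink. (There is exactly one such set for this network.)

Min-cut arcs: {(2,0), (2,3), (2,7), (5,0), (5,3), (5,8), (11,8)} (total capacity 41)

augment #1: 2→3→12 push 3
augment #2: 2→0→9→12 push 7
augment #3: 2→7→3→12 push 3
augment #4: 2→11→8→12 push 5
augment #5: 2→11→5→3→12 push 1
augment #6: 2→1→11→5→3→12 push 6
augment #7: 2→1→11→5→8→12 push 7
augment #8: 2→1→11→5→0→9→12 push 3
augment #9: 2→1→10→6→5→0→9→12 push 1
augment #10: 2→1→10→6→5→8→7→3→12 push 3
augment #11: 2→1→11→6→5→8→7→3→12 push 2
max flow = 41; residual-reachable set from 2 gives S-side
cut edges (S→T): {(2,0), (2,3), (2,7), (5,0), (5,3), (5,8), (11,8)} total cap 41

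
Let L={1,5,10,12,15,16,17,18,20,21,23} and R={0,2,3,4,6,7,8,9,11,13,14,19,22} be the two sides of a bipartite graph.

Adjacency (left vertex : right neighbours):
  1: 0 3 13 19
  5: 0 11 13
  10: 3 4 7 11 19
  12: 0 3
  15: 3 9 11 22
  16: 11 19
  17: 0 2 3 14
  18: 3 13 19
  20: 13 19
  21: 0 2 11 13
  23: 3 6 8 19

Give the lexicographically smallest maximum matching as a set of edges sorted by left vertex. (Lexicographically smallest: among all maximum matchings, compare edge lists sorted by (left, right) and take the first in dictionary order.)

|M| = 10 (so the lex-smallest maximum matching has 10 edges)
process left vertices in ascending order; for each, take the smallest-labelled available neighbour that still permits 10 edges overall, or leave it unmatched if none does
lex-smallest matching: {1-0, 5-11, 10-4, 12-3, 15-9, 16-19, 17-14, 18-13, 21-2, 23-6}

Lex-smallest maximum matching: {(1,0), (5,11), (10,4), (12,3), (15,9), (16,19), (17,14), (18,13), (21,2), (23,6)}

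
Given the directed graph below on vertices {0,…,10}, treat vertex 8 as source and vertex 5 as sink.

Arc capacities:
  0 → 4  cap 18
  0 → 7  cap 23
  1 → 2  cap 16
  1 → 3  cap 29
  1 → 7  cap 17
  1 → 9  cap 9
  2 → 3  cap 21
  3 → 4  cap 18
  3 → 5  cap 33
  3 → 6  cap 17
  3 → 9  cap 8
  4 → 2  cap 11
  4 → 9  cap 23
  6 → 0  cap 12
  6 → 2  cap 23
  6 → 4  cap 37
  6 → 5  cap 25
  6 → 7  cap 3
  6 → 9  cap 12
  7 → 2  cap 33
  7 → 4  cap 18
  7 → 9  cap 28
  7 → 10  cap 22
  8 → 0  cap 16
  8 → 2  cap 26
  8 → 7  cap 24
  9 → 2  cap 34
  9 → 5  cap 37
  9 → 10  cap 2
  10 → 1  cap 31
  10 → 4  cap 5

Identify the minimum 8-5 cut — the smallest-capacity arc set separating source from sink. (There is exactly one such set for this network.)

augment #1: 8→2→3→5 push 21
augment #2: 8→7→9→5 push 24
augment #3: 8→0→4→9→5 push 13
augment #4: 8→0→7→10→1→3→5 push 3
max flow = 61; residual-reachable set from 8 gives S-side
cut edges (S→T): {(2,3), (8,0), (8,7)} total cap 61

Min-cut arcs: {(2,3), (8,0), (8,7)} (total capacity 61)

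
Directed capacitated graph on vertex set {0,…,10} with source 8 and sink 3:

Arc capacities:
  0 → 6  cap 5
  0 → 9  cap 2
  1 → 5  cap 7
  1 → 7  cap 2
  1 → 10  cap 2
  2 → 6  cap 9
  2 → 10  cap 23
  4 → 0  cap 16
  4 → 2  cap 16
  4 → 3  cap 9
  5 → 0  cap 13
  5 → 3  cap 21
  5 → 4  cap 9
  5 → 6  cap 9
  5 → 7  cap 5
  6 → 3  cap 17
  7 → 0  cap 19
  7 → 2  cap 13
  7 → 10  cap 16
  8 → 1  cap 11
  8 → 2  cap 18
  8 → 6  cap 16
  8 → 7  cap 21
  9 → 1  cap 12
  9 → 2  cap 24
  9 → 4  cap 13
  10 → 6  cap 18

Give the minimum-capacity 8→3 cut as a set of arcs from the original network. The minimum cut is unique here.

Min-cut arcs: {(0,9), (1,5), (6,3)} (total capacity 26)

augment #1: 8→6→3 push 16
augment #2: 8→1→5→3 push 7
augment #3: 8→2→6→3 push 1
augment #4: 8→7→0→9→4→3 push 2
max flow = 26; residual-reachable set from 8 gives S-side
cut edges (S→T): {(0,9), (1,5), (6,3)} total cap 26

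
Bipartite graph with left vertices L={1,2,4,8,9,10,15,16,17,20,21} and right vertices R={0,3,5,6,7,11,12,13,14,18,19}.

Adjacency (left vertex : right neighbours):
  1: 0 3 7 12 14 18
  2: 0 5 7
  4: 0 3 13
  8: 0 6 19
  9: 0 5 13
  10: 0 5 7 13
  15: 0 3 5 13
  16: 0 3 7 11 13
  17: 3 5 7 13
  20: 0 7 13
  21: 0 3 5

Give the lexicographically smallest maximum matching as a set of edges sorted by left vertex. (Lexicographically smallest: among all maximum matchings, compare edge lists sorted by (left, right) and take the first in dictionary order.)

|M| = 8 (so the lex-smallest maximum matching has 8 edges)
process left vertices in ascending order; for each, take the smallest-labelled available neighbour that still permits 8 edges overall, or leave it unmatched if none does
lex-smallest matching: {1-12, 2-0, 4-3, 8-6, 9-5, 10-7, 15-13, 16-11}

Lex-smallest maximum matching: {(1,12), (2,0), (4,3), (8,6), (9,5), (10,7), (15,13), (16,11)}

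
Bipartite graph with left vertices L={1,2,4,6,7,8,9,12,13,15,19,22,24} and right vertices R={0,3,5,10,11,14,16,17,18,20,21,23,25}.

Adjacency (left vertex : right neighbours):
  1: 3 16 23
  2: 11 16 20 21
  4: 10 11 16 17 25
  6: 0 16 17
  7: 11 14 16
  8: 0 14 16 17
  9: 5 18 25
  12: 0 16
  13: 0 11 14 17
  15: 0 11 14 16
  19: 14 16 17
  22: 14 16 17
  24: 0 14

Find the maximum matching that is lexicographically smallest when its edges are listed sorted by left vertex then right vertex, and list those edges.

|M| = 9 (so the lex-smallest maximum matching has 9 edges)
process left vertices in ascending order; for each, take the smallest-labelled available neighbour that still permits 9 edges overall, or leave it unmatched if none does
lex-smallest matching: {1-3, 2-20, 4-10, 6-0, 7-11, 8-14, 9-5, 12-16, 13-17}

Lex-smallest maximum matching: {(1,3), (2,20), (4,10), (6,0), (7,11), (8,14), (9,5), (12,16), (13,17)}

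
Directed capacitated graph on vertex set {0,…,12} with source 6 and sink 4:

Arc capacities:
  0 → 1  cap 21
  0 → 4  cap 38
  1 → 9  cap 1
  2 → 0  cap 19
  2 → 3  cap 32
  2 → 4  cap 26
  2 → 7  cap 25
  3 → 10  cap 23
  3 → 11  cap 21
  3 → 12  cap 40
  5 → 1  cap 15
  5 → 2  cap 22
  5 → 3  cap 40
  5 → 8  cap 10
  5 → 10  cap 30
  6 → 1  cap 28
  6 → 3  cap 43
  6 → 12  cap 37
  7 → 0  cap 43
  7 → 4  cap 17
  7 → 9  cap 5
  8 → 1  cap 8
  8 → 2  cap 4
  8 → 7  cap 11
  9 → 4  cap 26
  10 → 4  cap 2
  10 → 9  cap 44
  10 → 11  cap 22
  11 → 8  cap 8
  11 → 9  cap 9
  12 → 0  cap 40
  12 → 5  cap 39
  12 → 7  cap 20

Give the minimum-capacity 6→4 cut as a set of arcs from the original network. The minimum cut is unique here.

augment #1: 6→1→9→4 push 1
augment #2: 6→3→10→4 push 2
augment #3: 6→12→0→4 push 37
augment #4: 6→3→10→9→4 push 21
augment #5: 6→3→11→9→4 push 4
augment #6: 6→3→12→0→4 push 1
augment #7: 6→3→12→7→4 push 15
max flow = 81; residual-reachable set from 6 gives S-side
cut edges (S→T): {(1,9), (6,3), (6,12)} total cap 81

Min-cut arcs: {(1,9), (6,3), (6,12)} (total capacity 81)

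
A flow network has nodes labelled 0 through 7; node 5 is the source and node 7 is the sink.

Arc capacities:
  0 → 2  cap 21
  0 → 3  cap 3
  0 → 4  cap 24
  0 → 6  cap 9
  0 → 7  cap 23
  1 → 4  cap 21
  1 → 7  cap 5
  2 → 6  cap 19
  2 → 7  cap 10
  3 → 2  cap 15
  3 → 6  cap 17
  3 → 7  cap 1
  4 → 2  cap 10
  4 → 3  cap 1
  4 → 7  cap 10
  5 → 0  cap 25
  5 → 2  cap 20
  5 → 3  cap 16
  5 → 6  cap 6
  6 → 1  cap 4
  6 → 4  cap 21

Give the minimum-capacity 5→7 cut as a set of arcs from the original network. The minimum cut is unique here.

augment #1: 5→0→7 push 23
augment #2: 5→2→7 push 10
augment #3: 5→3→7 push 1
augment #4: 5→0→4→7 push 2
augment #5: 5→6→1→7 push 4
augment #6: 5→6→4→7 push 2
augment #7: 5→2→6→4→7 push 6
max flow = 48; residual-reachable set from 5 gives S-side
cut edges (S→T): {(0,7), (2,7), (3,7), (4,7), (6,1)} total cap 48

Min-cut arcs: {(0,7), (2,7), (3,7), (4,7), (6,1)} (total capacity 48)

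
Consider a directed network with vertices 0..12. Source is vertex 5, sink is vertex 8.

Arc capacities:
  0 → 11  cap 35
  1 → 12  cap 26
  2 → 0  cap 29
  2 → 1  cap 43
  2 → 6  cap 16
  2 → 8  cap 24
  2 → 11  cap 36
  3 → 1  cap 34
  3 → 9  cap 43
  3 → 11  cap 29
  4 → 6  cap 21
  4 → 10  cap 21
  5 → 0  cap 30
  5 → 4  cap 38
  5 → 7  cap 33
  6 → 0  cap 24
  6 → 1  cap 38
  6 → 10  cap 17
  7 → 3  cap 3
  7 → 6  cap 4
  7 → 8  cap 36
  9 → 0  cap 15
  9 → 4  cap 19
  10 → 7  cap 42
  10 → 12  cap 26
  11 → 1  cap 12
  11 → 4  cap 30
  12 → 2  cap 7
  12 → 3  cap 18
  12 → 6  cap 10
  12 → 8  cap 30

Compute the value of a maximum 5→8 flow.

augment #1: 5→7→8 bottleneck 33, total now 33
augment #2: 5→4→10→7→8 bottleneck 3, total now 36
augment #3: 5→4→10→12→8 bottleneck 18, total now 54
augment #4: 5→0→11→1→12→8 bottleneck 12, total now 66
augment #5: 5→4→6→1→12→2→8 bottleneck 7, total now 73

Maximum flow value: 73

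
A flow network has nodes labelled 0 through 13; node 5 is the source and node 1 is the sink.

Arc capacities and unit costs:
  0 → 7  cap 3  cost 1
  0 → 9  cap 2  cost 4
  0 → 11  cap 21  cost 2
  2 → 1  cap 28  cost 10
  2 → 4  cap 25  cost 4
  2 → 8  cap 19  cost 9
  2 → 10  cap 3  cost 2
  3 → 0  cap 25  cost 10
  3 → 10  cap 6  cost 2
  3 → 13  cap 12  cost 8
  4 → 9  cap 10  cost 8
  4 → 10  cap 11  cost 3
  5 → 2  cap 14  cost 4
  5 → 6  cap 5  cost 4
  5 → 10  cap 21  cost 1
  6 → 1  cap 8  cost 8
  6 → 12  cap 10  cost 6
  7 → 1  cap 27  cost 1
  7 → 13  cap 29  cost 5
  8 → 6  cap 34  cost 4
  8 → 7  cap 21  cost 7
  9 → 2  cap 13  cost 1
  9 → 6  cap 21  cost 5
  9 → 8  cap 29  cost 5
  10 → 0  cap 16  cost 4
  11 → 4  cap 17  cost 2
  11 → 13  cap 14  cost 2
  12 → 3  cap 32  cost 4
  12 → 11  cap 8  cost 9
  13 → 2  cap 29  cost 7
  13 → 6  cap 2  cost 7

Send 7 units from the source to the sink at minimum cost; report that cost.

shortest-cost path #1: 5→10→0→7→1 push 3 @ unit cost 7 (adds 21)
shortest-cost path #2: 5→6→1 push 4 @ unit cost 12 (adds 48)
total cost = 69

Minimum cost for 7 units: 69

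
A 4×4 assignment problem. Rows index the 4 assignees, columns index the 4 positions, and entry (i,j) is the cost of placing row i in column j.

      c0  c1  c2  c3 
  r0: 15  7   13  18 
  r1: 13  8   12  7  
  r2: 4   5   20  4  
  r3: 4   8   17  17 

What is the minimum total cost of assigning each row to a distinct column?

Minimum assignment cost: 27

optimal assignment: row0→col1 (cost 7), row1→col2 (cost 12), row2→col3 (cost 4), row3→col0 (cost 4)
total = 7 + 12 + 4 + 4 = 27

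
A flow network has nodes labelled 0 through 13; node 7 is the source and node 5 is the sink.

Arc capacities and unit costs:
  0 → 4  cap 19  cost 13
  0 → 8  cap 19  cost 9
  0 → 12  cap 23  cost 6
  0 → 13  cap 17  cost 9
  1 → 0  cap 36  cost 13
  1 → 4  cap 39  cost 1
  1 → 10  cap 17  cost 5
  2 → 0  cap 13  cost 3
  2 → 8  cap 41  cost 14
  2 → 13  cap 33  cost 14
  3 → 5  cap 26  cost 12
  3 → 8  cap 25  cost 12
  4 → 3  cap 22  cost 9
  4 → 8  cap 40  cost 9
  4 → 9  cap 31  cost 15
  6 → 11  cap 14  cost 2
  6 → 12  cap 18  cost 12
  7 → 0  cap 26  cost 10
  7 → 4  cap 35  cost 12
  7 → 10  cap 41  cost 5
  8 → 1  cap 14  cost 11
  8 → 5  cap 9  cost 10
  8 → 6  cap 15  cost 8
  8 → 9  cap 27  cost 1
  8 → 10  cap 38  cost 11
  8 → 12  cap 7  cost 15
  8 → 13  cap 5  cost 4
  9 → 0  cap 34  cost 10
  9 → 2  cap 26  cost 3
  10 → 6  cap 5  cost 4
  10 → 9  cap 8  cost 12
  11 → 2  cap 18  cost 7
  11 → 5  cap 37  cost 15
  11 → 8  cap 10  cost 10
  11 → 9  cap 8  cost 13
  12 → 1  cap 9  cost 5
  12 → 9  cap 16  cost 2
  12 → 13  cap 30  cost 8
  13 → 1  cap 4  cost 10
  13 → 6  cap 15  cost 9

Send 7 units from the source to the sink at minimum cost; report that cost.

shortest-cost path #1: 7→10→6→11→5 push 5 @ unit cost 26 (adds 130)
shortest-cost path #2: 7→0→8→5 push 2 @ unit cost 29 (adds 58)
total cost = 188

Minimum cost for 7 units: 188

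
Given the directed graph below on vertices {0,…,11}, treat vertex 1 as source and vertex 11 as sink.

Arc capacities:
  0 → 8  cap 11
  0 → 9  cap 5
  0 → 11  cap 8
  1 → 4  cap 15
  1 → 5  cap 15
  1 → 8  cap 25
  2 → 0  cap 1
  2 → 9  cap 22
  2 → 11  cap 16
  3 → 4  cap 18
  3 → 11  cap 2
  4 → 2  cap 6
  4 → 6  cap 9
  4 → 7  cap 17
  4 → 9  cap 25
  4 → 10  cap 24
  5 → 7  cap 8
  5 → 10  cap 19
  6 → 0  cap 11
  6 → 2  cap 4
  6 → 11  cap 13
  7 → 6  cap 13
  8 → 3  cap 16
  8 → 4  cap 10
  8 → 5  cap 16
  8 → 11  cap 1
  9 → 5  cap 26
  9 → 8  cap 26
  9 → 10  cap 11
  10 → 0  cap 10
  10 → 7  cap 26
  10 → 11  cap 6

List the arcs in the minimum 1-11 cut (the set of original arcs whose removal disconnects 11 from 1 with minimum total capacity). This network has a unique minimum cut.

augment #1: 1→8→11 push 1
augment #2: 1→4→2→11 push 6
augment #3: 1→4→6→11 push 9
augment #4: 1→5→10→11 push 6
augment #5: 1→8→3→11 push 2
augment #6: 1→5→7→6→11 push 4
augment #7: 1→5→10→0→11 push 5
augment #8: 1→8→4→10→0→11 push 3
augment #9: 1→8→4→7→6→2→11 push 4
max flow = 40; residual-reachable set from 1 gives S-side
cut edges (S→T): {(0,11), (3,11), (4,2), (6,2), (6,11), (8,11), (10,11)} total cap 40

Min-cut arcs: {(0,11), (3,11), (4,2), (6,2), (6,11), (8,11), (10,11)} (total capacity 40)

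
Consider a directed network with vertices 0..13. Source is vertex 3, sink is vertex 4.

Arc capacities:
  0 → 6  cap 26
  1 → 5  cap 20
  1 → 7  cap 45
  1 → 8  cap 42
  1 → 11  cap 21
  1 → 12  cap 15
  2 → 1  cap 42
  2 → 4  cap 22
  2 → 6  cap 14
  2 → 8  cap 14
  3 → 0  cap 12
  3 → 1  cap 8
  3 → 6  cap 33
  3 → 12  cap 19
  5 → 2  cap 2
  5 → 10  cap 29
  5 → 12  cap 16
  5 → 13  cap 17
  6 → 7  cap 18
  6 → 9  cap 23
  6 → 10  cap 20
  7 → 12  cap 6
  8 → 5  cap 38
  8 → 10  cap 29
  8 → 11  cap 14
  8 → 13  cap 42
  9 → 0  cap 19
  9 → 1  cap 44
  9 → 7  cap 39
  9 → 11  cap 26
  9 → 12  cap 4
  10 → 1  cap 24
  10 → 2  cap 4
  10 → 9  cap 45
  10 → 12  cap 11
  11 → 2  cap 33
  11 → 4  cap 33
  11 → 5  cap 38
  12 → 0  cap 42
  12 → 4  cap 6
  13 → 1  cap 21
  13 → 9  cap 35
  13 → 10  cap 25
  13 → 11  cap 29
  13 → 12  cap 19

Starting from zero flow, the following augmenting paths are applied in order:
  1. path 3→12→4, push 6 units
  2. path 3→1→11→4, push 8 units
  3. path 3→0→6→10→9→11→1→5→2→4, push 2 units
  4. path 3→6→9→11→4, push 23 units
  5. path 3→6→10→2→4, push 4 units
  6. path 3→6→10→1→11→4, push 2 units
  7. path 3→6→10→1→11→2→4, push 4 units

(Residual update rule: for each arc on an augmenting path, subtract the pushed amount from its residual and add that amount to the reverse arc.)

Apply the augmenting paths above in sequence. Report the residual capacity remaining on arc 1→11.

after path 1 (3→12→4, push 6): res(1,11)=21
after path 2 (3→1→11→4, push 8): res(1,11)=13
after path 3 (3→0→6→10→9→11→1→5→2→4, push 2): res(1,11)=15
after path 4 (3→6→9→11→4, push 23): res(1,11)=15
after path 5 (3→6→10→2→4, push 4): res(1,11)=15
after path 6 (3→6→10→1→11→4, push 2): res(1,11)=13
after path 7 (3→6→10→1→11→2→4, push 4): res(1,11)=9

Residual capacity of (1,11): 9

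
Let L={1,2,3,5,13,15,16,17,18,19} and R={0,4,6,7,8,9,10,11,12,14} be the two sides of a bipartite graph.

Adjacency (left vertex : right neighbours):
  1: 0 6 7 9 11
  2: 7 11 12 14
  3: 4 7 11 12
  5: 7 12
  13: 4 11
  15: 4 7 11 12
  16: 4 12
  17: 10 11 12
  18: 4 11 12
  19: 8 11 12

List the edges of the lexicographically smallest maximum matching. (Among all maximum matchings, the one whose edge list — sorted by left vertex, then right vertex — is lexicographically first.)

Lex-smallest maximum matching: {(1,0), (2,14), (3,4), (5,7), (13,11), (15,12), (17,10), (19,8)}

|M| = 8 (so the lex-smallest maximum matching has 8 edges)
process left vertices in ascending order; for each, take the smallest-labelled available neighbour that still permits 8 edges overall, or leave it unmatched if none does
lex-smallest matching: {1-0, 2-14, 3-4, 5-7, 13-11, 15-12, 17-10, 19-8}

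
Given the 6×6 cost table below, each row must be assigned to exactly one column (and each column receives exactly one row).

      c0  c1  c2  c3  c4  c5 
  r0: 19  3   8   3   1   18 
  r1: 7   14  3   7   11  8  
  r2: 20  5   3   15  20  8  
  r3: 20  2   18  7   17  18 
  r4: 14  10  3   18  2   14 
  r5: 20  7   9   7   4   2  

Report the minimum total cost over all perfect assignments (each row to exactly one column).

optimal assignment: row0→col3 (cost 3), row1→col0 (cost 7), row2→col2 (cost 3), row3→col1 (cost 2), row4→col4 (cost 2), row5→col5 (cost 2)
total = 3 + 7 + 3 + 2 + 2 + 2 = 19

Minimum assignment cost: 19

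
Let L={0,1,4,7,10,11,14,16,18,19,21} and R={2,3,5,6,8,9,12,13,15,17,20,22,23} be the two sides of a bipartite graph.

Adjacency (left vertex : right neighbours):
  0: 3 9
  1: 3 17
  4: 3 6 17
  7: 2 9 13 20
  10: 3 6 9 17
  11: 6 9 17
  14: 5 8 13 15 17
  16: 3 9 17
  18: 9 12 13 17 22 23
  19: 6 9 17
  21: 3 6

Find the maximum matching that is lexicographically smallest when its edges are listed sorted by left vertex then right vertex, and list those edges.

Lex-smallest maximum matching: {(0,3), (1,17), (4,6), (7,2), (10,9), (14,5), (18,12)}

|M| = 7 (so the lex-smallest maximum matching has 7 edges)
process left vertices in ascending order; for each, take the smallest-labelled available neighbour that still permits 7 edges overall, or leave it unmatched if none does
lex-smallest matching: {0-3, 1-17, 4-6, 7-2, 10-9, 14-5, 18-12}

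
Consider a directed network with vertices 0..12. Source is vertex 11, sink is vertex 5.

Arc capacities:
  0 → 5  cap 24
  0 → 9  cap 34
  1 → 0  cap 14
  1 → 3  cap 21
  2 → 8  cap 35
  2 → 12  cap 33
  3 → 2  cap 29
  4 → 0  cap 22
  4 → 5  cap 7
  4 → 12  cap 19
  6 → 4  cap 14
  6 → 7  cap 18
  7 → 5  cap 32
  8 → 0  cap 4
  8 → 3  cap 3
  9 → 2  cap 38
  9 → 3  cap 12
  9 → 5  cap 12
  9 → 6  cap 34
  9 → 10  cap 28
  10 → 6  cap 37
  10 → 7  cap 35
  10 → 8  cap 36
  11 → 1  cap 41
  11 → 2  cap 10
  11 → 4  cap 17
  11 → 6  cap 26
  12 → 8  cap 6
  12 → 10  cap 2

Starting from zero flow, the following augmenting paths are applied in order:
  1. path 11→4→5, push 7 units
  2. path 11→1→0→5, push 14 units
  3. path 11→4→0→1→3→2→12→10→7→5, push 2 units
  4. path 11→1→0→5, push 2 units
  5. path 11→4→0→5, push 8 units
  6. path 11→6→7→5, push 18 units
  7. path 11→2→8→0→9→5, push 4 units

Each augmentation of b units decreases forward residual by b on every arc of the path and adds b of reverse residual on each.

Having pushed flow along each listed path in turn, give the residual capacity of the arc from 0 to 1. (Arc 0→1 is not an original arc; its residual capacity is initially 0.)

Residual capacity of (0,1): 14

after path 1 (11→4→5, push 7): res(0,1)=0
after path 2 (11→1→0→5, push 14): res(0,1)=14
after path 3 (11→4→0→1→3→2→12→10→7→5, push 2): res(0,1)=12
after path 4 (11→1→0→5, push 2): res(0,1)=14
after path 5 (11→4→0→5, push 8): res(0,1)=14
after path 6 (11→6→7→5, push 18): res(0,1)=14
after path 7 (11→2→8→0→9→5, push 4): res(0,1)=14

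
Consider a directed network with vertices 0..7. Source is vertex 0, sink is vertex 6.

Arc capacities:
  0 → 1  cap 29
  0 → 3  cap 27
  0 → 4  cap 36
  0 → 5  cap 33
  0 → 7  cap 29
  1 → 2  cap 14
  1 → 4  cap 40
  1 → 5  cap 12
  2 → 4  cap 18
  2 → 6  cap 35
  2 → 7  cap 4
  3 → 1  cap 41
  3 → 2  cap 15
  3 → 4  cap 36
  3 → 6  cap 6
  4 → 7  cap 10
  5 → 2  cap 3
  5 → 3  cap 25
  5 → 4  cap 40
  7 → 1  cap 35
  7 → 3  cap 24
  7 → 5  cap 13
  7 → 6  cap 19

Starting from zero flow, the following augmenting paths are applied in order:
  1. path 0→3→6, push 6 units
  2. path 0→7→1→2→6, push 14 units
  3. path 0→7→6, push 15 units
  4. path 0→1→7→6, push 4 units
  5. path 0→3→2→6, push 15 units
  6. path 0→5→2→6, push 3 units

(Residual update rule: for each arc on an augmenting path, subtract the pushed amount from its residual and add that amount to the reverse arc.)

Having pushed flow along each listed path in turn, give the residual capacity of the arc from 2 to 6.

Residual capacity of (2,6): 3

after path 1 (0→3→6, push 6): res(2,6)=35
after path 2 (0→7→1→2→6, push 14): res(2,6)=21
after path 3 (0→7→6, push 15): res(2,6)=21
after path 4 (0→1→7→6, push 4): res(2,6)=21
after path 5 (0→3→2→6, push 15): res(2,6)=6
after path 6 (0→5→2→6, push 3): res(2,6)=3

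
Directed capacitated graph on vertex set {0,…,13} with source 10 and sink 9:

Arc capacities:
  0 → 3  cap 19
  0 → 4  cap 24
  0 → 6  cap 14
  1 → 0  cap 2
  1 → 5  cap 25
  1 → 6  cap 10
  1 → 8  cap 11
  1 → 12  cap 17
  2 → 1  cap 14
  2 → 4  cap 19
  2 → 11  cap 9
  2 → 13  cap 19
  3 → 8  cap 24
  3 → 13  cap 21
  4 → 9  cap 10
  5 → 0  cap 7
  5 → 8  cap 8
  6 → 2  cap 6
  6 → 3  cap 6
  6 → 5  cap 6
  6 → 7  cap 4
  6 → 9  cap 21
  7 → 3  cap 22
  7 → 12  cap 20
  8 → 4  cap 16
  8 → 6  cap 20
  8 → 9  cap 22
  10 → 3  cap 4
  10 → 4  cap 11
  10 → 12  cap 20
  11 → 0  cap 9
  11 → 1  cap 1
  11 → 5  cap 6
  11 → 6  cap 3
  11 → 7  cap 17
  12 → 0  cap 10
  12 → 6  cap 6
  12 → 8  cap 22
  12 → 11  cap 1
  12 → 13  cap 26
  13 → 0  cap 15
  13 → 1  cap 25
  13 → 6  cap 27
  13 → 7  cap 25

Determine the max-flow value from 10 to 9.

Maximum flow value: 34

augment #1: 10→4→9 bottleneck 10, total now 10
augment #2: 10→3→8→9 bottleneck 4, total now 14
augment #3: 10→12→6→9 bottleneck 6, total now 20
augment #4: 10→12→8→9 bottleneck 14, total now 34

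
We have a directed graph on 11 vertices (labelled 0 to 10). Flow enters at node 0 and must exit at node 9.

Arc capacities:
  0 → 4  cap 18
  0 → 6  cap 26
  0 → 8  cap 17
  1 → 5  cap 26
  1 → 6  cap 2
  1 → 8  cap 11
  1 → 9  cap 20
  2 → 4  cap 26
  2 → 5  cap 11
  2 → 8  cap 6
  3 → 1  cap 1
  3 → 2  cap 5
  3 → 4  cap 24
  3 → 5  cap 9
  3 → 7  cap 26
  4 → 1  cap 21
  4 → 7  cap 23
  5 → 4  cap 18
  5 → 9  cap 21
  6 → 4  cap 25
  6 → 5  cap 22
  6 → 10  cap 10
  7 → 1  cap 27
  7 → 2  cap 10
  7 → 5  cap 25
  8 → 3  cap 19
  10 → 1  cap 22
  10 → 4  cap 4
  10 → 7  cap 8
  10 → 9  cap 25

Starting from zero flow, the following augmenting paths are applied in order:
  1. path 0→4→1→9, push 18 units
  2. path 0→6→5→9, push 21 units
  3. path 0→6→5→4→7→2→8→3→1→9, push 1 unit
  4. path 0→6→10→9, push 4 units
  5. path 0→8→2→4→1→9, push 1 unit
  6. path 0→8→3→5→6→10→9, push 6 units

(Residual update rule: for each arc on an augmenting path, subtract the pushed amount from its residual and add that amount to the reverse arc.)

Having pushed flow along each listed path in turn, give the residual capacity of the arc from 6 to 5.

after path 1 (0→4→1→9, push 18): res(6,5)=22
after path 2 (0→6→5→9, push 21): res(6,5)=1
after path 3 (0→6→5→4→7→2→8→3→1→9, push 1): res(6,5)=0
after path 4 (0→6→10→9, push 4): res(6,5)=0
after path 5 (0→8→2→4→1→9, push 1): res(6,5)=0
after path 6 (0→8→3→5→6→10→9, push 6): res(6,5)=6

Residual capacity of (6,5): 6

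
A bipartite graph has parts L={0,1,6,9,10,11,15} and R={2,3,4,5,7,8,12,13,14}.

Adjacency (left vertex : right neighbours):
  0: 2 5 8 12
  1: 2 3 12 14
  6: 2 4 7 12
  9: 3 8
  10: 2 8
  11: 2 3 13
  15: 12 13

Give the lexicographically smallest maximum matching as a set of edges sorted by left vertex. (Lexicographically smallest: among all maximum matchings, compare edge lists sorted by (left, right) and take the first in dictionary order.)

Lex-smallest maximum matching: {(0,2), (1,14), (6,4), (9,3), (10,8), (11,13), (15,12)}

|M| = 7 (so the lex-smallest maximum matching has 7 edges)
process left vertices in ascending order; for each, take the smallest-labelled available neighbour that still permits 7 edges overall, or leave it unmatched if none does
lex-smallest matching: {0-2, 1-14, 6-4, 9-3, 10-8, 11-13, 15-12}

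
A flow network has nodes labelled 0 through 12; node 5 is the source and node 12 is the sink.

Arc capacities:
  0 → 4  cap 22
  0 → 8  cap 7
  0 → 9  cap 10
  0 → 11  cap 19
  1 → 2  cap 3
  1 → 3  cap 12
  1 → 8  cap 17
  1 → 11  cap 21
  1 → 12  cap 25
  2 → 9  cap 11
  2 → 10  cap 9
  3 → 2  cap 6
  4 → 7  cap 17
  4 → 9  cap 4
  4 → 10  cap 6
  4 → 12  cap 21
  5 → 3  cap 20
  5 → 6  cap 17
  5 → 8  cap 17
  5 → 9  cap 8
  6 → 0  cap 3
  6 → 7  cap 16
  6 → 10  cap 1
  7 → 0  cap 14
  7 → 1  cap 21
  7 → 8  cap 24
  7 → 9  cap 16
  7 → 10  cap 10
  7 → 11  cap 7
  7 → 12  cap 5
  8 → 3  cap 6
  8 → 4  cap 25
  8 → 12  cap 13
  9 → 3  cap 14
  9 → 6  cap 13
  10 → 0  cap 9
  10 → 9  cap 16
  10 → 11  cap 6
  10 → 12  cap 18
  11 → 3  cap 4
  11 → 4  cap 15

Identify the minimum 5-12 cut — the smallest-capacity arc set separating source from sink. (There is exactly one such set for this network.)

augment #1: 5→8→12 push 13
augment #2: 5→6→7→12 push 5
augment #3: 5→6→10→12 push 1
augment #4: 5→8→4→12 push 4
augment #5: 5→3→2→10→12 push 6
augment #6: 5→6→0→4→12 push 3
augment #7: 5→6→7→1→12 push 8
augment #8: 5→9→6→7→1→12 push 3
max flow = 43; residual-reachable set from 5 gives S-side
cut edges (S→T): {(3,2), (5,8), (6,0), (6,7), (6,10)} total cap 43

Min-cut arcs: {(3,2), (5,8), (6,0), (6,7), (6,10)} (total capacity 43)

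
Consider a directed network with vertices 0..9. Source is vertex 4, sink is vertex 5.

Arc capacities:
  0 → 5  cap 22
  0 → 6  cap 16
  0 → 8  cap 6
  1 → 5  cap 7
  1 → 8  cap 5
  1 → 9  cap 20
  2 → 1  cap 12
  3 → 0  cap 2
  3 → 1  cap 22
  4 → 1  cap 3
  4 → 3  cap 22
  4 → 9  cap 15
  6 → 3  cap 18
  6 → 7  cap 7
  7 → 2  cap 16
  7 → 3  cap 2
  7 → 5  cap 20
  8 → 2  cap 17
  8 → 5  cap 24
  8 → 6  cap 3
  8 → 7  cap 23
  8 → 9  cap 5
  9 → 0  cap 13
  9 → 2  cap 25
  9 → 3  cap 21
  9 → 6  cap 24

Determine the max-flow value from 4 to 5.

augment #1: 4→1→5 bottleneck 3, total now 3
augment #2: 4→3→0→5 bottleneck 2, total now 5
augment #3: 4→3→1→5 bottleneck 4, total now 9
augment #4: 4→9→0→5 bottleneck 13, total now 22
augment #5: 4→3→1→8→5 bottleneck 5, total now 27
augment #6: 4→9→6→7→5 bottleneck 2, total now 29
augment #7: 4→3→1→9→6→7→5 bottleneck 5, total now 34

Maximum flow value: 34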